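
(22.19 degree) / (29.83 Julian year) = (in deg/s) 2.357e-08. Check: 1 degree = 0.017453293 rad, so 22.19 degree = 22.19 * 0.017453293 = 0.38728856 rad. 1 Julian year = 31557600 s, so 29.83 Julian year = 29.83 * 31557600 = 9.4136321e+08 s. Combine: 0.38728856 rad / 9.4136321e+08 s = 4.1141247e-10 rad/s. 1 deg/s = 0.017453293 rad/s, so 4.1141247e-10 rad/s = 4.1141247e-10 / 0.017453293 = 2.3572198e-08 deg/s ≈ 2.357e-08 deg/s (4 s.f.).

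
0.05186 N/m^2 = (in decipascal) 0.5186. Check: 0.05186 N/m^2 = 0.05186 Pa. 1 decipascal = 0.1 Pa, so 0.05186 Pa = 0.05186 / 0.1 = 0.5186 decipascal.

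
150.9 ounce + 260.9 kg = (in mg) 2.652e+08. Check: 1 ounce = 0.028349523 kg, so 150.9 ounce = 150.9 * 0.028349523 = 4.277943 kg. 260.9 kg is already in kg. Sum: 4.277943 + 260.9 = 265.17794 kg. 1 mg = 1e-06 kg, so 265.17794 kg = 265.17794 / 1e-06 = 2.6517794e+08 mg ≈ 2.652e+08 mg (4 s.f.).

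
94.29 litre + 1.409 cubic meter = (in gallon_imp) 330.7. Check: 1 litre = 0.001 m^3, so 94.29 litre = 94.29 * 0.001 = 0.09429 m^3. 1.409 cubic meter = 1.409 m^3. Sum: 0.09429 + 1.409 = 1.50329 m^3. 1 gallon_imp = 0.00454609 m^3, so 1.50329 m^3 = 1.50329 / 0.00454609 = 330.67757 gallon_imp ≈ 330.7 gallon_imp (4 s.f.).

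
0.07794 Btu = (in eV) 5.132e+20. Check: 1 Btu = 1055.0559 J, so 0.07794 Btu = 0.07794 * 1055.0559 = 82.231053 J. 1 eV = 1.6021766e-19 J, so 82.231053 J = 82.231053 / 1.6021766e-19 = 5.1324586e+20 eV ≈ 5.132e+20 eV (4 s.f.).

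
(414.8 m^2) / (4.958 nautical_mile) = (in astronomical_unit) 3.02e-13. Check: 414.8 m^2 is already in m^2. 1 nautical_mile = 1852 m, so 4.958 nautical_mile = 4.958 * 1852 = 9182.216 m. Combine: 414.8 m^2 / 9182.216 m = 0.04517428 m. 1 astronomical_unit = 1.4959787e+11 m, so 0.04517428 m = 0.04517428 / 1.4959787e+11 = 3.0197141e-13 astronomical_unit ≈ 3.02e-13 astronomical_unit (4 s.f.).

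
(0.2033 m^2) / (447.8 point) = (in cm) 0.2033 m^2 is already in m^2. 1 point = 0.00035277778 m, so 447.8 point = 447.8 * 0.00035277778 = 0.15797389 m. Combine: 0.2033 m^2 / 0.15797389 m = 1.2869215 m. 1 cm = 0.01 m, so 1.2869215 m = 1.2869215 / 0.01 = 128.69215 cm ≈ 128.7 cm (4 s.f.). Final answer: 128.7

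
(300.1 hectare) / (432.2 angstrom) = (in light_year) 1 hectare = 10000 m^2, so 300.1 hectare = 300.1 * 10000 = 3001000 m^2. 1 angstrom = 1e-10 m, so 432.2 angstrom = 432.2 * 1e-10 = 4.322e-08 m. Combine: 3001000 m^2 / 4.322e-08 m = 6.9435447e+13 m. 1 light_year = 9.4607305e+15 m, so 6.9435447e+13 m = 6.9435447e+13 / 9.4607305e+15 = 0.0073393325 light_year ≈ 0.007339 light_year (4 s.f.). Final answer: 0.007339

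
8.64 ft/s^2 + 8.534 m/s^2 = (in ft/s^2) 1 ft/s^2 = 0.3048 m/s^2, so 8.64 ft/s^2 = 8.64 * 0.3048 = 2.633472 m/s^2. 8.534 m/s^2 is already in m/s^2. Sum: 2.633472 + 8.534 = 11.167472 m/s^2. 1 ft/s^2 = 0.3048 m/s^2, so 11.167472 m/s^2 = 11.167472 / 0.3048 = 36.638688 ft/s^2 ≈ 36.64 ft/s^2 (4 s.f.). Final answer: 36.64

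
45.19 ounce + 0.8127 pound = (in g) 1 ounce = 0.028349523 kg, so 45.19 ounce = 45.19 * 0.028349523 = 1.281115 kg. 1 pound = 0.45359237 kg, so 0.8127 pound = 0.8127 * 0.45359237 = 0.36863452 kg. Sum: 1.281115 + 0.36863452 = 1.6497495 kg. 1 g = 0.001 kg, so 1.6497495 kg = 1.6497495 / 0.001 = 1649.7495 g ≈ 1650 g (4 s.f.). Final answer: 1650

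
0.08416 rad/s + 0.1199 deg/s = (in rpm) 0.8237. Check: 0.08416 rad/s is already in rad/s. 1 deg/s = 0.017453293 rad/s, so 0.1199 deg/s = 0.1199 * 0.017453293 = 0.0020926498 rad/s. Sum: 0.08416 + 0.0020926498 = 0.08625265 rad/s. 1 rpm = 0.10471976 rad/s, so 0.08625265 rad/s = 0.08625265 / 0.10471976 = 0.82365213 rpm ≈ 0.8237 rpm (4 s.f.).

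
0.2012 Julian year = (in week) 1 Julian year = 31557600 s, so 0.2012 Julian year = 0.2012 * 31557600 = 6349389.1 s. 1 week = 604800 s, so 6349389.1 s = 6349389.1 / 604800 = 10.498329 week ≈ 10.5 week (4 s.f.). Final answer: 10.5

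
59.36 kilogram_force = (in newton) 1 kilogram_force = 9.80665 N, so 59.36 kilogram_force = 59.36 * 9.80665 = 582.12274 N. 582.12274 N = 582.12274 newton ≈ 582.1 newton (4 s.f.). Final answer: 582.1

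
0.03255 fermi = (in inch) 1 fermi = 1e-15 m, so 0.03255 fermi = 0.03255 * 1e-15 = 3.255e-17 m. 1 inch = 0.0254 m, so 3.255e-17 m = 3.255e-17 / 0.0254 = 1.2814961e-15 inch ≈ 1.281e-15 inch (4 s.f.). Final answer: 1.281e-15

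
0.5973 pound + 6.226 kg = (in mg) 6.497e+06. Check: 1 pound = 0.45359237 kg, so 0.5973 pound = 0.5973 * 0.45359237 = 0.27093072 kg. 6.226 kg is already in kg. Sum: 0.27093072 + 6.226 = 6.4969307 kg. 1 mg = 1e-06 kg, so 6.4969307 kg = 6.4969307 / 1e-06 = 6496930.7 mg ≈ 6.497e+06 mg (4 s.f.).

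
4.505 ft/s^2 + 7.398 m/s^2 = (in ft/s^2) 28.78. Check: 1 ft/s^2 = 0.3048 m/s^2, so 4.505 ft/s^2 = 4.505 * 0.3048 = 1.373124 m/s^2. 7.398 m/s^2 is already in m/s^2. Sum: 1.373124 + 7.398 = 8.771124 m/s^2. 1 ft/s^2 = 0.3048 m/s^2, so 8.771124 m/s^2 = 8.771124 / 0.3048 = 28.776654 ft/s^2 ≈ 28.78 ft/s^2 (4 s.f.).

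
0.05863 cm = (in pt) 1 cm = 0.01 m, so 0.05863 cm = 0.05863 * 0.01 = 0.0005863 m. 1 pt = 0.00035277778 m, so 0.0005863 m = 0.0005863 / 0.00035277778 = 1.6619528 pt ≈ 1.662 pt (4 s.f.). Final answer: 1.662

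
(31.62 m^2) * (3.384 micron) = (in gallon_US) 0.02827. Check: 31.62 m^2 is already in m^2. 1 micron = 1e-06 m, so 3.384 micron = 3.384 * 1e-06 = 3.384e-06 m. Combine: 31.62 m^2 * 3.384e-06 m = 0.00010700208 m^3. 1 gallon_US = 0.0037854118 m^3, so 0.00010700208 m^3 = 0.00010700208 / 0.0037854118 = 0.028266959 gallon_US ≈ 0.02827 gallon_US (4 s.f.).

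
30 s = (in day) 1 day = 86400 s, so 30 s = 30 / 86400 = 0.00034722222 day ≈ 0.0003472 day (4 s.f.). Final answer: 0.0003472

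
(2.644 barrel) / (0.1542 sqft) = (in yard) 32.09. Check: 1 barrel = 0.15898729 m^3, so 2.644 barrel = 2.644 * 0.15898729 = 0.42036241 m^3. 1 sqft = 0.09290304 m^2, so 0.1542 sqft = 0.1542 * 0.09290304 = 0.014325649 m^2. Combine: 0.42036241 m^3 / 0.014325649 m^2 = 29.343342 m. 1 yard = 0.9144 m, so 29.343342 m = 29.343342 / 0.9144 = 32.090269 yard ≈ 32.09 yard (4 s.f.).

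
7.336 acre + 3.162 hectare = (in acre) 1 acre = 4046.8564 m^2, so 7.336 acre = 7.336 * 4046.8564 = 29687.739 m^2. 1 hectare = 10000 m^2, so 3.162 hectare = 3.162 * 10000 = 31620 m^2. Sum: 29687.739 + 31620 = 61307.739 m^2. 1 acre = 4046.8564 m^2, so 61307.739 m^2 = 61307.739 / 4046.8564 = 15.149472 acre ≈ 15.15 acre (4 s.f.). Final answer: 15.15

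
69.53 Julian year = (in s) 1 Julian year = 31557600 s, so 69.53 Julian year = 69.53 * 31557600 = 2.1941999e+09 s. Result: 2.1941999e+09 s ≈ 2.194e+09 s (4 s.f.). Final answer: 2.194e+09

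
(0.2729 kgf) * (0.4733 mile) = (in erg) 2.038e+10. Check: 1 kgf = 9.80665 N, so 0.2729 kgf = 0.2729 * 9.80665 = 2.6762348 N. 1 mile = 1609.344 m, so 0.4733 mile = 0.4733 * 1609.344 = 761.70252 m. Combine: 2.6762348 N * 761.70252 m = 2038.4948 J. 1 erg = 1e-07 J, so 2038.4948 J = 2038.4948 / 1e-07 = 2.0384948e+10 erg ≈ 2.038e+10 erg (4 s.f.).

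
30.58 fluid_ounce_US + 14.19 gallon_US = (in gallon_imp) 12.01. Check: 1 fluid_ounce_US = 2.957353e-05 m^3, so 30.58 fluid_ounce_US = 30.58 * 2.957353e-05 = 0.00090435853 m^3. 1 gallon_US = 0.0037854118 m^3, so 14.19 gallon_US = 14.19 * 0.0037854118 = 0.053714993 m^3. Sum: 0.00090435853 + 0.053714993 = 0.054619352 m^3. 1 gallon_imp = 0.00454609 m^3, so 0.054619352 m^3 = 0.054619352 / 0.00454609 = 12.014578 gallon_imp ≈ 12.01 gallon_imp (4 s.f.).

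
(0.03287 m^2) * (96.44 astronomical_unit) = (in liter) 0.03287 m^2 is already in m^2. 1 astronomical_unit = 1.4959787e+11 m, so 96.44 astronomical_unit = 96.44 * 1.4959787e+11 = 1.4427219e+13 m. Combine: 0.03287 m^2 * 1.4427219e+13 m = 4.7422268e+11 m^3. 1 liter = 0.001 m^3, so 4.7422268e+11 m^3 = 4.7422268e+11 / 0.001 = 4.7422268e+14 liter ≈ 4.742e+14 liter (4 s.f.). Final answer: 4.742e+14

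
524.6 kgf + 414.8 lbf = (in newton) 1 kgf = 9.80665 N, so 524.6 kgf = 524.6 * 9.80665 = 5144.5686 N. 1 lbf = 4.4482216 N, so 414.8 lbf = 414.8 * 4.4482216 = 1845.1223 N. Sum: 5144.5686 + 1845.1223 = 6989.6909 N. 6989.6909 N = 6989.6909 newton ≈ 6990 newton (4 s.f.). Final answer: 6990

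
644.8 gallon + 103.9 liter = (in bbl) 16.01. Check: 1 gallon = 0.0037854118 m^3, so 644.8 gallon = 644.8 * 0.0037854118 = 2.4408335 m^3. 1 liter = 0.001 m^3, so 103.9 liter = 103.9 * 0.001 = 0.1039 m^3. Sum: 2.4408335 + 0.1039 = 2.5447335 m^3. 1 bbl = 0.15898729 m^3, so 2.5447335 m^3 = 2.5447335 / 0.15898729 = 16.005892 bbl ≈ 16.01 bbl (4 s.f.).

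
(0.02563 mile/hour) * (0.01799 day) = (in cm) 1 mile/hour = 0.44704 m/s, so 0.02563 mile/hour = 0.02563 * 0.44704 = 0.011457635 m/s. 1 day = 86400 s, so 0.01799 day = 0.01799 * 86400 = 1554.336 s. Combine: 0.011457635 m/s * 1554.336 s = 17.809015 m. 1 cm = 0.01 m, so 17.809015 m = 17.809015 / 0.01 = 1780.9015 cm ≈ 1781 cm (4 s.f.). Final answer: 1781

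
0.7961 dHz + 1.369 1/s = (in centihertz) 1 dHz = 0.1 Hz, so 0.7961 dHz = 0.7961 * 0.1 = 0.07961 Hz. 1.369 1/s = 1.369 Hz. Sum: 0.07961 + 1.369 = 1.44861 Hz. 1 centihertz = 0.01 Hz, so 1.44861 Hz = 1.44861 / 0.01 = 144.861 centihertz ≈ 144.9 centihertz (4 s.f.). Final answer: 144.9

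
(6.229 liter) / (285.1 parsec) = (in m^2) 7.081e-22. Check: 1 liter = 0.001 m^3, so 6.229 liter = 6.229 * 0.001 = 0.006229 m^3. 1 parsec = 3.0856776e+16 m, so 285.1 parsec = 285.1 * 3.0856776e+16 = 8.7972668e+18 m. Combine: 0.006229 m^3 / 8.7972668e+18 m = 7.0806083e-22 m^2. Result: 7.0806083e-22 m^2 ≈ 7.081e-22 m^2 (4 s.f.).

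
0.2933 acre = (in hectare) 0.1187. Check: 1 acre = 4046.8564 m^2, so 0.2933 acre = 0.2933 * 4046.8564 = 1186.943 m^2. 1 hectare = 10000 m^2, so 1186.943 m^2 = 1186.943 / 10000 = 0.1186943 hectare ≈ 0.1187 hectare (4 s.f.).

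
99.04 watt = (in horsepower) 0.1328. Check: 99.04 watt = 99.04 W. 1 horsepower = 745.69987 W, so 99.04 W = 99.04 / 745.69987 = 0.13281483 horsepower ≈ 0.1328 horsepower (4 s.f.).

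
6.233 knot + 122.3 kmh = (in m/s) 37.18. Check: 1 knot = 0.51444444 m/s, so 6.233 knot = 6.233 * 0.51444444 = 3.2065322 m/s. 1 kmh = 0.27777778 m/s, so 122.3 kmh = 122.3 * 0.27777778 = 33.972222 m/s. Sum: 3.2065322 + 33.972222 = 37.178754 m/s. Result: 37.178754 m/s ≈ 37.18 m/s (4 s.f.).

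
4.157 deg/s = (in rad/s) 0.07255. Check: 1 deg/s = 0.017453293 rad/s, so 4.157 deg/s = 4.157 * 0.017453293 = 0.072553337 rad/s. Result: 0.072553337 rad/s ≈ 0.07255 rad/s (4 s.f.).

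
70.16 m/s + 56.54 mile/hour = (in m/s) 95.44. Check: 70.16 m/s is already in m/s. 1 mile/hour = 0.44704 m/s, so 56.54 mile/hour = 56.54 * 0.44704 = 25.275642 m/s. Sum: 70.16 + 25.275642 = 95.435642 m/s. Result: 95.435642 m/s ≈ 95.44 m/s (4 s.f.).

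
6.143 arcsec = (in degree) 1 arcsec = 4.8481368e-06 rad, so 6.143 arcsec = 6.143 * 4.8481368e-06 = 2.9782104e-05 rad. 1 degree = 0.017453293 rad, so 2.9782104e-05 rad = 2.9782104e-05 / 0.017453293 = 0.0017063889 degree ≈ 0.001706 degree (4 s.f.). Final answer: 0.001706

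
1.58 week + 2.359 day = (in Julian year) 1 week = 604800 s, so 1.58 week = 1.58 * 604800 = 955584 s. 1 day = 86400 s, so 2.359 day = 2.359 * 86400 = 203817.6 s. Sum: 955584 + 203817.6 = 1159401.6 s. 1 Julian year = 31557600 s, so 1159401.6 s = 1159401.6 / 31557600 = 0.03673922 Julian year ≈ 0.03674 Julian year (4 s.f.). Final answer: 0.03674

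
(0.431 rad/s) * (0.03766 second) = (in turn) 0.002583. Check: 0.431 rad/s is already in rad/s. 0.03766 second = 0.03766 s. Combine: 0.431 rad/s * 0.03766 s = 0.01623146 rad. 1 turn = 6.2831853 rad, so 0.01623146 rad = 0.01623146 / 6.2831853 = 0.0025833171 turn ≈ 0.002583 turn (4 s.f.).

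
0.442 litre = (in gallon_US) 1 litre = 0.001 m^3, so 0.442 litre = 0.442 * 0.001 = 0.000442 m^3. 1 gallon_US = 0.0037854118 m^3, so 0.000442 m^3 = 0.000442 / 0.0037854118 = 0.11676405 gallon_US ≈ 0.1168 gallon_US (4 s.f.). Final answer: 0.1168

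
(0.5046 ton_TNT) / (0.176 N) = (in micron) 1.2e+16. Check: 1 ton_TNT = 4.184e+09 J, so 0.5046 ton_TNT = 0.5046 * 4.184e+09 = 2.1112464e+09 J. 0.176 N is already in N. Combine: 2.1112464e+09 J / 0.176 N = 1.1995718e+10 m. 1 micron = 1e-06 m, so 1.1995718e+10 m = 1.1995718e+10 / 1e-06 = 1.1995718e+16 micron ≈ 1.2e+16 micron (4 s.f.).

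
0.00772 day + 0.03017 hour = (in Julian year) 2.458e-05. Check: 1 day = 86400 s, so 0.00772 day = 0.00772 * 86400 = 667.008 s. 1 hour = 3600 s, so 0.03017 hour = 0.03017 * 3600 = 108.612 s. Sum: 667.008 + 108.612 = 775.62 s. 1 Julian year = 31557600 s, so 775.62 s = 775.62 / 31557600 = 2.4577915e-05 Julian year ≈ 2.458e-05 Julian year (4 s.f.).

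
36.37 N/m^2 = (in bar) 36.37 N/m^2 = 36.37 Pa. 1 bar = 100000 Pa, so 36.37 Pa = 36.37 / 100000 = 0.0003637 bar. Final answer: 0.0003637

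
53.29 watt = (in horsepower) 53.29 watt = 53.29 W. 1 horsepower = 745.69987 W, so 53.29 W = 53.29 / 745.69987 = 0.071463067 horsepower ≈ 0.07146 horsepower (4 s.f.). Final answer: 0.07146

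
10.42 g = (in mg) 1 g = 0.001 kg, so 10.42 g = 10.42 * 0.001 = 0.01042 kg. 1 mg = 1e-06 kg, so 0.01042 kg = 0.01042 / 1e-06 = 10420 mg ≈ 1.042e+04 mg (4 s.f.). Final answer: 1.042e+04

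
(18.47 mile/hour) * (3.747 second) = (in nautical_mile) 1 mile/hour = 0.44704 m/s, so 18.47 mile/hour = 18.47 * 0.44704 = 8.2568288 m/s. 3.747 second = 3.747 s. Combine: 8.2568288 m/s * 3.747 s = 30.938338 m. 1 nautical_mile = 1852 m, so 30.938338 m = 30.938338 / 1852 = 0.016705366 nautical_mile ≈ 0.01671 nautical_mile (4 s.f.). Final answer: 0.01671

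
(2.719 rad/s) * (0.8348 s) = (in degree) 130.1. Check: 2.719 rad/s is already in rad/s. 0.8348 s is already in s. Combine: 2.719 rad/s * 0.8348 s = 2.2698212 rad. 1 degree = 0.017453293 rad, so 2.2698212 rad = 2.2698212 / 0.017453293 = 130.05118 degree ≈ 130.1 degree (4 s.f.).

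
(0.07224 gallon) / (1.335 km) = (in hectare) 2.048e-11. Check: 1 gallon = 0.0037854118 m^3, so 0.07224 gallon = 0.07224 * 0.0037854118 = 0.00027345815 m^3. 1 km = 1000 m, so 1.335 km = 1.335 * 1000 = 1335 m. Combine: 0.00027345815 m^3 / 1335 m = 2.0483756e-07 m^2. 1 hectare = 10000 m^2, so 2.0483756e-07 m^2 = 2.0483756e-07 / 10000 = 2.0483756e-11 hectare ≈ 2.048e-11 hectare (4 s.f.).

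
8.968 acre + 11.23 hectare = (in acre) 1 acre = 4046.8564 m^2, so 8.968 acre = 8.968 * 4046.8564 = 36292.208 m^2. 1 hectare = 10000 m^2, so 11.23 hectare = 11.23 * 10000 = 112300 m^2. Sum: 36292.208 + 112300 = 148592.21 m^2. 1 acre = 4046.8564 m^2, so 148592.21 m^2 = 148592.21 / 4046.8564 = 36.717934 acre ≈ 36.72 acre (4 s.f.). Final answer: 36.72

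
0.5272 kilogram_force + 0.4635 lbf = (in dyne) 7.232e+05. Check: 1 kilogram_force = 9.80665 N, so 0.5272 kilogram_force = 0.5272 * 9.80665 = 5.1700659 N. 1 lbf = 4.4482216 N, so 0.4635 lbf = 0.4635 * 4.4482216 = 2.0617507 N. Sum: 5.1700659 + 2.0617507 = 7.2318166 N. 1 dyne = 1e-05 N, so 7.2318166 N = 7.2318166 / 1e-05 = 723181.66 dyne ≈ 7.232e+05 dyne (4 s.f.).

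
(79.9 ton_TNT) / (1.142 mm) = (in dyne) 2.927e+19. Check: 1 ton_TNT = 4.184e+09 J, so 79.9 ton_TNT = 79.9 * 4.184e+09 = 3.343016e+11 J. 1 mm = 0.001 m, so 1.142 mm = 1.142 * 0.001 = 0.001142 m. Combine: 3.343016e+11 J / 0.001142 m = 2.9273345e+14 N. 1 dyne = 1e-05 N, so 2.9273345e+14 N = 2.9273345e+14 / 1e-05 = 2.9273345e+19 dyne ≈ 2.927e+19 dyne (4 s.f.).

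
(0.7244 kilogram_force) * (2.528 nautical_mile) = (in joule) 3.326e+04. Check: 1 kilogram_force = 9.80665 N, so 0.7244 kilogram_force = 0.7244 * 9.80665 = 7.1039373 N. 1 nautical_mile = 1852 m, so 2.528 nautical_mile = 2.528 * 1852 = 4681.856 m. Combine: 7.1039373 N * 4681.856 m = 33259.611 J. 33259.611 J = 33259.611 joule ≈ 3.326e+04 joule (4 s.f.).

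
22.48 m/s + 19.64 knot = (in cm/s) 22.48 m/s is already in m/s. 1 knot = 0.51444444 m/s, so 19.64 knot = 19.64 * 0.51444444 = 10.103689 m/s. Sum: 22.48 + 10.103689 = 32.583689 m/s. 1 cm/s = 0.01 m/s, so 32.583689 m/s = 32.583689 / 0.01 = 3258.3689 cm/s ≈ 3258 cm/s (4 s.f.). Final answer: 3258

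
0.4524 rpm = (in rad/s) 1 rpm = 0.10471976 rad/s, so 0.4524 rpm = 0.4524 * 0.10471976 = 0.047375217 rad/s. Result: 0.047375217 rad/s ≈ 0.04738 rad/s (4 s.f.). Final answer: 0.04738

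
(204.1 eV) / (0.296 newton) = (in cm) 1.105e-14. Check: 1 eV = 1.6021766e-19 J, so 204.1 eV = 204.1 * 1.6021766e-19 = 3.2700425e-17 J. 0.296 newton = 0.296 N. Combine: 3.2700425e-17 J / 0.296 N = 1.1047441e-16 m. 1 cm = 0.01 m, so 1.1047441e-16 m = 1.1047441e-16 / 0.01 = 1.1047441e-14 cm ≈ 1.105e-14 cm (4 s.f.).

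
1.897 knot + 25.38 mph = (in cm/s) 1 knot = 0.51444444 m/s, so 1.897 knot = 1.897 * 0.51444444 = 0.97590111 m/s. 1 mph = 0.44704 m/s, so 25.38 mph = 25.38 * 0.44704 = 11.345875 m/s. Sum: 0.97590111 + 11.345875 = 12.321776 m/s. 1 cm/s = 0.01 m/s, so 12.321776 m/s = 12.321776 / 0.01 = 1232.1776 cm/s ≈ 1232 cm/s (4 s.f.). Final answer: 1232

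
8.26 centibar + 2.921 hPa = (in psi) 1 centibar = 1000 Pa, so 8.26 centibar = 8.26 * 1000 = 8260 Pa. 1 hPa = 100 Pa, so 2.921 hPa = 2.921 * 100 = 292.1 Pa. Sum: 8260 + 292.1 = 8552.1 Pa. 1 psi = 6894.7573 Pa, so 8552.1 Pa = 8552.1 / 6894.7573 = 1.2403772 psi ≈ 1.24 psi (4 s.f.). Final answer: 1.24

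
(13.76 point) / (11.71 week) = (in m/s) 6.854e-10. Check: 1 point = 0.00035277778 m, so 13.76 point = 13.76 * 0.00035277778 = 0.0048542222 m. 1 week = 604800 s, so 11.71 week = 11.71 * 604800 = 7082208 s. Combine: 0.0048542222 m / 7082208 s = 6.8541085e-10 m/s. Result: 6.8541085e-10 m/s ≈ 6.854e-10 m/s (4 s.f.).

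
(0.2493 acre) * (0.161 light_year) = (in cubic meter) 1.537e+18. Check: 1 acre = 4046.8564 m^2, so 0.2493 acre = 0.2493 * 4046.8564 = 1008.8813 m^2. 1 light_year = 9.4607305e+15 m, so 0.161 light_year = 0.161 * 9.4607305e+15 = 1.5231776e+15 m. Combine: 1008.8813 m^2 * 1.5231776e+15 m = 1.5367054e+18 m^3. 1.5367054e+18 m^3 = 1.5367054e+18 cubic meter ≈ 1.537e+18 cubic meter (4 s.f.).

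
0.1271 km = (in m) 1 km = 1000 m, so 0.1271 km = 0.1271 * 1000 = 127.1 m. Result: 127.1 m. Final answer: 127.1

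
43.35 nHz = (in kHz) 1 nHz = 1e-09 Hz, so 43.35 nHz = 43.35 * 1e-09 = 4.335e-08 Hz. 1 kHz = 1000 Hz, so 4.335e-08 Hz = 4.335e-08 / 1000 = 4.335e-11 kHz. Final answer: 4.335e-11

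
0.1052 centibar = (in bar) 1 centibar = 1000 Pa, so 0.1052 centibar = 0.1052 * 1000 = 105.2 Pa. 1 bar = 100000 Pa, so 105.2 Pa = 105.2 / 100000 = 0.001052 bar. Final answer: 0.001052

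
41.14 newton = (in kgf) 4.195. Check: 41.14 newton = 41.14 N. 1 kgf = 9.80665 N, so 41.14 N = 41.14 / 9.80665 = 4.1951125 kgf ≈ 4.195 kgf (4 s.f.).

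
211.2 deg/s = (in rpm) 1 deg/s = 0.017453293 rad/s, so 211.2 deg/s = 211.2 * 0.017453293 = 3.6861354 rad/s. 1 rpm = 0.10471976 rad/s, so 3.6861354 rad/s = 3.6861354 / 0.10471976 = 35.2 rpm. Final answer: 35.2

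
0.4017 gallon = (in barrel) 0.009564. Check: 1 gallon = 0.0037854118 m^3, so 0.4017 gallon = 0.4017 * 0.0037854118 = 0.0015205999 m^3. 1 barrel = 0.15898729 m^3, so 0.0015205999 m^3 = 0.0015205999 / 0.15898729 = 0.0095642857 barrel ≈ 0.009564 barrel (4 s.f.).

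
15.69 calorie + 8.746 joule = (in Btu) 0.07051. Check: 1 calorie = 4.184 J, so 15.69 calorie = 15.69 * 4.184 = 65.64696 J. 8.746 joule = 8.746 J. Sum: 65.64696 + 8.746 = 74.39296 J. 1 Btu = 1055.0559 J, so 74.39296 J = 74.39296 / 1055.0559 = 0.070510921 Btu ≈ 0.07051 Btu (4 s.f.).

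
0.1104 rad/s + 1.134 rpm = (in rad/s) 0.1104 rad/s is already in rad/s. 1 rpm = 0.10471976 rad/s, so 1.134 rpm = 1.134 * 0.10471976 = 0.1187522 rad/s. Sum: 0.1104 + 0.1187522 = 0.2291522 rad/s. Result: 0.2291522 rad/s ≈ 0.2292 rad/s (4 s.f.). Final answer: 0.2292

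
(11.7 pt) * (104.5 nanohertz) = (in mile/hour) 1 pt = 0.00035277778 m, so 11.7 pt = 11.7 * 0.00035277778 = 0.0041275 m. 1 nanohertz = 1e-09 Hz, so 104.5 nanohertz = 104.5 * 1e-09 = 1.045e-07 Hz. Combine: 0.0041275 m * 1.045e-07 Hz = 4.3132375e-10 m/s. 1 mile/hour = 0.44704 m/s, so 4.3132375e-10 m/s = 4.3132375e-10 / 0.44704 = 9.6484375e-10 mile/hour ≈ 9.648e-10 mile/hour (4 s.f.). Final answer: 9.648e-10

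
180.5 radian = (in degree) 180.5 radian = 180.5 rad. 1 degree = 0.017453293 rad, so 180.5 rad = 180.5 / 0.017453293 = 10341.888 degree ≈ 1.034e+04 degree (4 s.f.). Final answer: 1.034e+04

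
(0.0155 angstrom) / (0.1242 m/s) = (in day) 1 angstrom = 1e-10 m, so 0.0155 angstrom = 0.0155 * 1e-10 = 1.55e-12 m. 0.1242 m/s is already in m/s. Combine: 1.55e-12 m / 0.1242 m/s = 1.2479871e-11 s. 1 day = 86400 s, so 1.2479871e-11 s = 1.2479871e-11 / 86400 = 1.4444295e-16 day ≈ 1.444e-16 day (4 s.f.). Final answer: 1.444e-16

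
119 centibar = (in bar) 1.19. Check: 1 centibar = 1000 Pa, so 119 centibar = 119 * 1000 = 119000 Pa. 1 bar = 100000 Pa, so 119000 Pa = 119000 / 100000 = 1.19 bar.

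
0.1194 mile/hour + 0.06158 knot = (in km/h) 0.3062. Check: 1 mile/hour = 0.44704 m/s, so 0.1194 mile/hour = 0.1194 * 0.44704 = 0.053376576 m/s. 1 knot = 0.51444444 m/s, so 0.06158 knot = 0.06158 * 0.51444444 = 0.031679489 m/s. Sum: 0.053376576 + 0.031679489 = 0.085056065 m/s. 1 km/h = 0.27777778 m/s, so 0.085056065 m/s = 0.085056065 / 0.27777778 = 0.30620183 km/h ≈ 0.3062 km/h (4 s.f.).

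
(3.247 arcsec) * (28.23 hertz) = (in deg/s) 0.02546. Check: 1 arcsec = 4.8481368e-06 rad, so 3.247 arcsec = 3.247 * 4.8481368e-06 = 1.57419e-05 rad. 28.23 hertz = 28.23 Hz. Combine: 1.57419e-05 rad * 28.23 Hz = 0.00044439384 rad/s. 1 deg/s = 0.017453293 rad/s, so 0.00044439384 rad/s = 0.00044439384 / 0.017453293 = 0.025461892 deg/s ≈ 0.02546 deg/s (4 s.f.).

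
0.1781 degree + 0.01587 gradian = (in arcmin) 1 degree = 0.017453293 rad, so 0.1781 degree = 0.1781 * 0.017453293 = 0.0031084314 rad. 1 gradian = 0.015707963 rad, so 0.01587 gradian = 0.01587 * 0.015707963 = 0.00024928538 rad. Sum: 0.0031084314 + 0.00024928538 = 0.0033577168 rad. 1 arcmin = 0.00029088821 rad, so 0.0033577168 rad = 0.0033577168 / 0.00029088821 = 11.54298 arcmin ≈ 11.54 arcmin (4 s.f.). Final answer: 11.54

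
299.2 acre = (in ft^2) 1.303e+07. Check: 1 acre = 4046.8564 m^2, so 299.2 acre = 299.2 * 4046.8564 = 1210819.4 m^2. 1 ft^2 = 0.09290304 m^2, so 1210819.4 m^2 = 1210819.4 / 0.09290304 = 13033152 ft^2 ≈ 1.303e+07 ft^2 (4 s.f.).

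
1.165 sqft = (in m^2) 0.1082. Check: 1 sqft = 0.09290304 m^2, so 1.165 sqft = 1.165 * 0.09290304 = 0.10823204 m^2. Result: 0.10823204 m^2 ≈ 0.1082 m^2 (4 s.f.).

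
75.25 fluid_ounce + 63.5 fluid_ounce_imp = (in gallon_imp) 1 fluid_ounce = 2.957353e-05 m^3, so 75.25 fluid_ounce = 75.25 * 2.957353e-05 = 0.0022254081 m^3. 1 fluid_ounce_imp = 2.8413063e-05 m^3, so 63.5 fluid_ounce_imp = 63.5 * 2.8413063e-05 = 0.0018042295 m^3. Sum: 0.0022254081 + 0.0018042295 = 0.0040296376 m^3. 1 gallon_imp = 0.00454609 m^3, so 0.0040296376 m^3 = 0.0040296376 / 0.00454609 = 0.88639635 gallon_imp ≈ 0.8864 gallon_imp (4 s.f.). Final answer: 0.8864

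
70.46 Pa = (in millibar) 1 millibar = 100 Pa, so 70.46 Pa = 70.46 / 100 = 0.7046 millibar. Final answer: 0.7046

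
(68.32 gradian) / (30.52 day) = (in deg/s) 1 gradian = 0.015707963 rad, so 68.32 gradian = 68.32 * 0.015707963 = 1.0731681 rad. 1 day = 86400 s, so 30.52 day = 30.52 * 86400 = 2636928 s. Combine: 1.0731681 rad / 2636928 s = 4.0697662e-07 rad/s. 1 deg/s = 0.017453293 rad/s, so 4.0697662e-07 rad/s = 4.0697662e-07 / 0.017453293 = 2.3318043e-05 deg/s ≈ 2.332e-05 deg/s (4 s.f.). Final answer: 2.332e-05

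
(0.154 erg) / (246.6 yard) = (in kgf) 6.964e-12. Check: 1 erg = 1e-07 J, so 0.154 erg = 0.154 * 1e-07 = 1.54e-08 J. 1 yard = 0.9144 m, so 246.6 yard = 246.6 * 0.9144 = 225.49104 m. Combine: 1.54e-08 J / 225.49104 m = 6.8295397e-11 N. 1 kgf = 9.80665 N, so 6.8295397e-11 N = 6.8295397e-11 / 9.80665 = 6.9641923e-12 kgf ≈ 6.964e-12 kgf (4 s.f.).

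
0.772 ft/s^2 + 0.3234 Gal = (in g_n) 1 ft/s^2 = 0.3048 m/s^2, so 0.772 ft/s^2 = 0.772 * 0.3048 = 0.2353056 m/s^2. 1 Gal = 0.01 m/s^2, so 0.3234 Gal = 0.3234 * 0.01 = 0.003234 m/s^2. Sum: 0.2353056 + 0.003234 = 0.2385396 m/s^2. 1 g_n = 9.80665 m/s^2, so 0.2385396 m/s^2 = 0.2385396 / 9.80665 = 0.02432427 g_n ≈ 0.02432 g_n (4 s.f.). Final answer: 0.02432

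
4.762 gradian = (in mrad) 74.8. Check: 1 gradian = 0.015707963 rad, so 4.762 gradian = 4.762 * 0.015707963 = 0.074801321 rad. 1 mrad = 0.001 rad, so 0.074801321 rad = 0.074801321 / 0.001 = 74.801321 mrad ≈ 74.8 mrad (4 s.f.).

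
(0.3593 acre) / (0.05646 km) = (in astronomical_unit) 1 acre = 4046.8564 m^2, so 0.3593 acre = 0.3593 * 4046.8564 = 1454.0355 m^2. 1 km = 1000 m, so 0.05646 km = 0.05646 * 1000 = 56.46 m. Combine: 1454.0355 m^2 / 56.46 m = 25.753374 m. 1 astronomical_unit = 1.4959787e+11 m, so 25.753374 m = 25.753374 / 1.4959787e+11 = 1.7215067e-10 astronomical_unit ≈ 1.722e-10 astronomical_unit (4 s.f.). Final answer: 1.722e-10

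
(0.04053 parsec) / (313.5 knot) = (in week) 1 parsec = 3.0856776e+16 m, so 0.04053 parsec = 0.04053 * 3.0856776e+16 = 1.2506251e+15 m. 1 knot = 0.51444444 m/s, so 313.5 knot = 313.5 * 0.51444444 = 161.27833 m/s. Combine: 1.2506251e+15 m / 161.27833 m/s = 7.7544522e+12 s. 1 week = 604800 s, so 7.7544522e+12 s = 7.7544522e+12 / 604800 = 12821515 week ≈ 1.282e+07 week (4 s.f.). Final answer: 1.282e+07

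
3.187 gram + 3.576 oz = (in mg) 1 gram = 0.001 kg, so 3.187 gram = 3.187 * 0.001 = 0.003187 kg. 1 oz = 0.028349523 kg, so 3.576 oz = 3.576 * 0.028349523 = 0.10137789 kg. Sum: 0.003187 + 0.10137789 = 0.10456489 kg. 1 mg = 1e-06 kg, so 0.10456489 kg = 0.10456489 / 1e-06 = 104564.89 mg ≈ 1.046e+05 mg (4 s.f.). Final answer: 1.046e+05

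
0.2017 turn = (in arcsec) 1 turn = 6.2831853 rad, so 0.2017 turn = 0.2017 * 6.2831853 = 1.2673185 rad. 1 arcsec = 4.8481368e-06 rad, so 1.2673185 rad = 1.2673185 / 4.8481368e-06 = 261403.2 arcsec ≈ 2.614e+05 arcsec (4 s.f.). Final answer: 2.614e+05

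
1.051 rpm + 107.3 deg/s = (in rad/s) 1.983. Check: 1 rpm = 0.10471976 rad/s, so 1.051 rpm = 1.051 * 0.10471976 = 0.11006046 rad/s. 1 deg/s = 0.017453293 rad/s, so 107.3 deg/s = 107.3 * 0.017453293 = 1.8727383 rad/s. Sum: 0.11006046 + 1.8727383 = 1.9827988 rad/s. Result: 1.9827988 rad/s ≈ 1.983 rad/s (4 s.f.).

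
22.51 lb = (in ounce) 1 lb = 0.45359237 kg, so 22.51 lb = 22.51 * 0.45359237 = 10.210364 kg. 1 ounce = 0.028349523 kg, so 10.210364 kg = 10.210364 / 0.028349523 = 360.16 ounce ≈ 360.2 ounce (4 s.f.). Final answer: 360.2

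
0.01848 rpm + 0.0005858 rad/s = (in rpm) 1 rpm = 0.10471976 rad/s, so 0.01848 rpm = 0.01848 * 0.10471976 = 0.0019352211 rad/s. 0.0005858 rad/s is already in rad/s. Sum: 0.0019352211 + 0.0005858 = 0.0025210211 rad/s. 1 rpm = 0.10471976 rad/s, so 0.0025210211 rad/s = 0.0025210211 / 0.10471976 = 0.024073978 rpm ≈ 0.02407 rpm (4 s.f.). Final answer: 0.02407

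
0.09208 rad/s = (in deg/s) 1 deg/s = 0.017453293 rad/s, so 0.09208 rad/s = 0.09208 / 0.017453293 = 5.2757954 deg/s ≈ 5.276 deg/s (4 s.f.). Final answer: 5.276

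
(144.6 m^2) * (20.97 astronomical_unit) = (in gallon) 1.198e+17. Check: 144.6 m^2 is already in m^2. 1 astronomical_unit = 1.4959787e+11 m, so 20.97 astronomical_unit = 20.97 * 1.4959787e+11 = 3.1370673e+12 m. Combine: 144.6 m^2 * 3.1370673e+12 m = 4.5361994e+14 m^3. 1 gallon = 0.0037854118 m^3, so 4.5361994e+14 m^3 = 4.5361994e+14 / 0.0037854118 = 1.1983371e+17 gallon ≈ 1.198e+17 gallon (4 s.f.).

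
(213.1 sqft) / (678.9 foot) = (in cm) 1 sqft = 0.09290304 m^2, so 213.1 sqft = 213.1 * 0.09290304 = 19.797638 m^2. 1 foot = 0.3048 m, so 678.9 foot = 678.9 * 0.3048 = 206.92872 m. Combine: 19.797638 m^2 / 206.92872 m = 0.095673707 m. 1 cm = 0.01 m, so 0.095673707 m = 0.095673707 / 0.01 = 9.5673707 cm ≈ 9.567 cm (4 s.f.). Final answer: 9.567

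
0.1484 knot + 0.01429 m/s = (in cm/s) 9.063. Check: 1 knot = 0.51444444 m/s, so 0.1484 knot = 0.1484 * 0.51444444 = 0.076343556 m/s. 0.01429 m/s is already in m/s. Sum: 0.076343556 + 0.01429 = 0.090633556 m/s. 1 cm/s = 0.01 m/s, so 0.090633556 m/s = 0.090633556 / 0.01 = 9.0633556 cm/s ≈ 9.063 cm/s (4 s.f.).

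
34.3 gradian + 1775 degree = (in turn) 1 gradian = 0.015707963 rad, so 34.3 gradian = 34.3 * 0.015707963 = 0.53878314 rad. 1 degree = 0.017453293 rad, so 1775 degree = 1775 * 0.017453293 = 30.979594 rad. Sum: 0.53878314 + 30.979594 = 31.518377 rad. 1 turn = 6.2831853 rad, so 31.518377 rad = 31.518377 / 6.2831853 = 5.0163056 turn ≈ 5.016 turn (4 s.f.). Final answer: 5.016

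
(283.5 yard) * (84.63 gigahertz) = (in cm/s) 2.194e+15. Check: 1 yard = 0.9144 m, so 283.5 yard = 283.5 * 0.9144 = 259.2324 m. 1 gigahertz = 1e+09 Hz, so 84.63 gigahertz = 84.63 * 1e+09 = 8.463e+10 Hz. Combine: 259.2324 m * 8.463e+10 Hz = 2.1938838e+13 m/s. 1 cm/s = 0.01 m/s, so 2.1938838e+13 m/s = 2.1938838e+13 / 0.01 = 2.1938838e+15 cm/s ≈ 2.194e+15 cm/s (4 s.f.).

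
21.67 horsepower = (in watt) 1 horsepower = 745.69987 W, so 21.67 horsepower = 21.67 * 745.69987 = 16159.316 W. 16159.316 W = 16159.316 watt ≈ 1.616e+04 watt (4 s.f.). Final answer: 1.616e+04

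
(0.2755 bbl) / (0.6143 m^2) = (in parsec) 1 bbl = 0.15898729 m^3, so 0.2755 bbl = 0.2755 * 0.15898729 = 0.043801 m^3. 0.6143 m^2 is already in m^2. Combine: 0.043801 m^3 / 0.6143 m^2 = 0.071302295 m. 1 parsec = 3.0856776e+16 m, so 0.071302295 m = 0.071302295 / 3.0856776e+16 = 2.31075e-18 parsec ≈ 2.311e-18 parsec (4 s.f.). Final answer: 2.311e-18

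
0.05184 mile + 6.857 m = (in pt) 1 mile = 1609.344 m, so 0.05184 mile = 0.05184 * 1609.344 = 83.428393 m. 6.857 m is already in m. Sum: 83.428393 + 6.857 = 90.285393 m. 1 pt = 0.00035277778 m, so 90.285393 m = 90.285393 / 0.00035277778 = 255927.1 pt ≈ 2.559e+05 pt (4 s.f.). Final answer: 2.559e+05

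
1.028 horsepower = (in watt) 1 horsepower = 745.69987 W, so 1.028 horsepower = 1.028 * 745.69987 = 766.57947 W. 766.57947 W = 766.57947 watt ≈ 766.6 watt (4 s.f.). Final answer: 766.6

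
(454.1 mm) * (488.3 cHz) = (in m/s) 2.217. Check: 1 mm = 0.001 m, so 454.1 mm = 454.1 * 0.001 = 0.4541 m. 1 cHz = 0.01 Hz, so 488.3 cHz = 488.3 * 0.01 = 4.883 Hz. Combine: 0.4541 m * 4.883 Hz = 2.2173703 m/s. Result: 2.2173703 m/s ≈ 2.217 m/s (4 s.f.).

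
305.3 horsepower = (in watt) 2.277e+05. Check: 1 horsepower = 745.69987 W, so 305.3 horsepower = 305.3 * 745.69987 = 227662.17 W. 227662.17 W = 227662.17 watt ≈ 2.277e+05 watt (4 s.f.).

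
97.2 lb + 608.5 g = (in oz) 1577. Check: 1 lb = 0.45359237 kg, so 97.2 lb = 97.2 * 0.45359237 = 44.089178 kg. 1 g = 0.001 kg, so 608.5 g = 608.5 * 0.001 = 0.6085 kg. Sum: 44.089178 + 0.6085 = 44.697678 kg. 1 oz = 0.028349523 kg, so 44.697678 kg = 44.697678 / 0.028349523 = 1576.6642 oz ≈ 1577 oz (4 s.f.).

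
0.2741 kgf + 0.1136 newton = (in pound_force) 0.6298. Check: 1 kgf = 9.80665 N, so 0.2741 kgf = 0.2741 * 9.80665 = 2.6880028 N. 0.1136 newton = 0.1136 N. Sum: 2.6880028 + 0.1136 = 2.8016028 N. 1 pound_force = 4.4482216 N, so 2.8016028 N = 2.8016028 / 4.4482216 = 0.62982536 pound_force ≈ 0.6298 pound_force (4 s.f.).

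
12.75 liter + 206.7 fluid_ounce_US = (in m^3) 1 liter = 0.001 m^3, so 12.75 liter = 12.75 * 0.001 = 0.01275 m^3. 1 fluid_ounce_US = 2.957353e-05 m^3, so 206.7 fluid_ounce_US = 206.7 * 2.957353e-05 = 0.0061128486 m^3. Sum: 0.01275 + 0.0061128486 = 0.018862849 m^3. Result: 0.018862849 m^3 ≈ 0.01886 m^3 (4 s.f.). Final answer: 0.01886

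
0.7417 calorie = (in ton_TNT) 7.417e-10. Check: 1 calorie = 4.184 J, so 0.7417 calorie = 0.7417 * 4.184 = 3.1032728 J. 1 ton_TNT = 4.184e+09 J, so 3.1032728 J = 3.1032728 / 4.184e+09 = 7.417e-10 ton_TNT.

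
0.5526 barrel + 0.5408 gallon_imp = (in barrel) 1 barrel = 0.15898729 m^3, so 0.5526 barrel = 0.5526 * 0.15898729 = 0.087856379 m^3. 1 gallon_imp = 0.00454609 m^3, so 0.5408 gallon_imp = 0.5408 * 0.00454609 = 0.0024585255 m^3. Sum: 0.087856379 + 0.0024585255 = 0.090314905 m^3. 1 barrel = 0.15898729 m^3, so 0.090314905 m^3 = 0.090314905 / 0.15898729 = 0.56806366 barrel ≈ 0.5681 barrel (4 s.f.). Final answer: 0.5681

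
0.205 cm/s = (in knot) 1 cm/s = 0.01 m/s, so 0.205 cm/s = 0.205 * 0.01 = 0.00205 m/s. 1 knot = 0.51444444 m/s, so 0.00205 m/s = 0.00205 / 0.51444444 = 0.0039848812 knot ≈ 0.003985 knot (4 s.f.). Final answer: 0.003985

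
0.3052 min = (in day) 0.0002119. Check: 1 min = 60 s, so 0.3052 min = 0.3052 * 60 = 18.312 s. 1 day = 86400 s, so 18.312 s = 18.312 / 86400 = 0.00021194444 day ≈ 0.0002119 day (4 s.f.).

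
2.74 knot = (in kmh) 5.074. Check: 1 knot = 0.51444444 m/s, so 2.74 knot = 2.74 * 0.51444444 = 1.4095778 m/s. 1 kmh = 0.27777778 m/s, so 1.4095778 m/s = 1.4095778 / 0.27777778 = 5.07448 kmh ≈ 5.074 kmh (4 s.f.).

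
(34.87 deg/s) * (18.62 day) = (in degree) 5.61e+07. Check: 1 deg/s = 0.017453293 rad/s, so 34.87 deg/s = 34.87 * 0.017453293 = 0.60859631 rad/s. 1 day = 86400 s, so 18.62 day = 18.62 * 86400 = 1608768 s. Combine: 0.60859631 rad/s * 1608768 s = 979090.27 rad. 1 degree = 0.017453293 rad, so 979090.27 rad = 979090.27 / 0.017453293 = 56097740 degree ≈ 5.61e+07 degree (4 s.f.).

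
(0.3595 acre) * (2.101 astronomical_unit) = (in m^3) 1 acre = 4046.8564 m^2, so 0.3595 acre = 0.3595 * 4046.8564 = 1454.8449 m^2. 1 astronomical_unit = 1.4959787e+11 m, so 2.101 astronomical_unit = 2.101 * 1.4959787e+11 = 3.1430513e+11 m. Combine: 1454.8449 m^2 * 3.1430513e+11 m = 4.5726521e+14 m^3. Result: 4.5726521e+14 m^3 ≈ 4.573e+14 m^3 (4 s.f.). Final answer: 4.573e+14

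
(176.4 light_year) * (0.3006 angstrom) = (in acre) 1.24e+04. Check: 1 light_year = 9.4607305e+15 m, so 176.4 light_year = 176.4 * 9.4607305e+15 = 1.6688729e+18 m. 1 angstrom = 1e-10 m, so 0.3006 angstrom = 0.3006 * 1e-10 = 3.006e-11 m. Combine: 1.6688729e+18 m * 3.006e-11 m = 50166318 m^2. 1 acre = 4046.8564 m^2, so 50166318 m^2 = 50166318 / 4046.8564 = 12396.367 acre ≈ 1.24e+04 acre (4 s.f.).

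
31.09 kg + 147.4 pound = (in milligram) 9.795e+07. Check: 31.09 kg is already in kg. 1 pound = 0.45359237 kg, so 147.4 pound = 147.4 * 0.45359237 = 66.859515 kg. Sum: 31.09 + 66.859515 = 97.949515 kg. 1 milligram = 1e-06 kg, so 97.949515 kg = 97.949515 / 1e-06 = 97949515 milligram ≈ 9.795e+07 milligram (4 s.f.).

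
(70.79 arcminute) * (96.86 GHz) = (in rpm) 1.905e+10. Check: 1 arcminute = 0.00029088821 rad, so 70.79 arcminute = 70.79 * 0.00029088821 = 0.020591976 rad. 1 GHz = 1e+09 Hz, so 96.86 GHz = 96.86 * 1e+09 = 9.686e+10 Hz. Combine: 0.020591976 rad * 9.686e+10 Hz = 1.9945388e+09 rad/s. 1 rpm = 0.10471976 rad/s, so 1.9945388e+09 rad/s = 1.9945388e+09 / 0.10471976 = 1.9046443e+10 rpm ≈ 1.905e+10 rpm (4 s.f.).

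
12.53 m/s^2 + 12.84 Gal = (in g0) 1.291. Check: 12.53 m/s^2 is already in m/s^2. 1 Gal = 0.01 m/s^2, so 12.84 Gal = 12.84 * 0.01 = 0.1284 m/s^2. Sum: 12.53 + 0.1284 = 12.6584 m/s^2. 1 g0 = 9.80665 m/s^2, so 12.6584 m/s^2 = 12.6584 / 9.80665 = 1.2907976 g0 ≈ 1.291 g0 (4 s.f.).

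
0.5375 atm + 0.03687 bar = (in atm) 1 atm = 101325 Pa, so 0.5375 atm = 0.5375 * 101325 = 54462.188 Pa. 1 bar = 100000 Pa, so 0.03687 bar = 0.03687 * 100000 = 3687 Pa. Sum: 54462.188 + 3687 = 58149.188 Pa. 1 atm = 101325 Pa, so 58149.188 Pa = 58149.188 / 101325 = 0.57388786 atm ≈ 0.5739 atm (4 s.f.). Final answer: 0.5739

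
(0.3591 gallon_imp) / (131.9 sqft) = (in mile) 8.278e-08. Check: 1 gallon_imp = 0.00454609 m^3, so 0.3591 gallon_imp = 0.3591 * 0.00454609 = 0.0016325009 m^3. 1 sqft = 0.09290304 m^2, so 131.9 sqft = 131.9 * 0.09290304 = 12.253911 m^2. Combine: 0.0016325009 m^3 / 12.253911 m^2 = 0.00013322285 m. 1 mile = 1609.344 m, so 0.00013322285 m = 0.00013322285 / 1609.344 = 8.278084e-08 mile ≈ 8.278e-08 mile (4 s.f.).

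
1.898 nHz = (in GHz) 1.898e-18. Check: 1 nHz = 1e-09 Hz, so 1.898 nHz = 1.898 * 1e-09 = 1.898e-09 Hz. 1 GHz = 1e+09 Hz, so 1.898e-09 Hz = 1.898e-09 / 1e+09 = 1.898e-18 GHz.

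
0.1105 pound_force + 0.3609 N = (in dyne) 1 pound_force = 4.4482216 N, so 0.1105 pound_force = 0.1105 * 4.4482216 = 0.49152849 N. 0.3609 N is already in N. Sum: 0.49152849 + 0.3609 = 0.85242849 N. 1 dyne = 1e-05 N, so 0.85242849 N = 0.85242849 / 1e-05 = 85242.849 dyne ≈ 8.524e+04 dyne (4 s.f.). Final answer: 8.524e+04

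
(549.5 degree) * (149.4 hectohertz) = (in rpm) 1 degree = 0.017453293 rad, so 549.5 degree = 549.5 * 0.017453293 = 9.5905842 rad. 1 hectohertz = 100 Hz, so 149.4 hectohertz = 149.4 * 100 = 14940 Hz. Combine: 9.5905842 rad * 14940 Hz = 143283.33 rad/s. 1 rpm = 0.10471976 rad/s, so 143283.33 rad/s = 143283.33 / 0.10471976 = 1368255 rpm ≈ 1.368e+06 rpm (4 s.f.). Final answer: 1.368e+06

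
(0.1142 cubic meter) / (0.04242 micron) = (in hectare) 0.1142 cubic meter = 0.1142 m^3. 1 micron = 1e-06 m, so 0.04242 micron = 0.04242 * 1e-06 = 4.242e-08 m. Combine: 0.1142 m^3 / 4.242e-08 m = 2692126.4 m^2. 1 hectare = 10000 m^2, so 2692126.4 m^2 = 2692126.4 / 10000 = 269.21264 hectare ≈ 269.2 hectare (4 s.f.). Final answer: 269.2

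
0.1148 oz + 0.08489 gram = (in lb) 0.007362. Check: 1 oz = 0.028349523 kg, so 0.1148 oz = 0.1148 * 0.028349523 = 0.0032545253 kg. 1 gram = 0.001 kg, so 0.08489 gram = 0.08489 * 0.001 = 8.489e-05 kg. Sum: 0.0032545253 + 8.489e-05 = 0.0033394153 kg. 1 lb = 0.45359237 kg, so 0.0033394153 kg = 0.0033394153 / 0.45359237 = 0.0073621504 lb ≈ 0.007362 lb (4 s.f.).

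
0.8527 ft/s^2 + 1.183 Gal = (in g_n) 1 ft/s^2 = 0.3048 m/s^2, so 0.8527 ft/s^2 = 0.8527 * 0.3048 = 0.25990296 m/s^2. 1 Gal = 0.01 m/s^2, so 1.183 Gal = 1.183 * 0.01 = 0.01183 m/s^2. Sum: 0.25990296 + 0.01183 = 0.27173296 m/s^2. 1 g_n = 9.80665 m/s^2, so 0.27173296 m/s^2 = 0.27173296 / 9.80665 = 0.02770905 g_n ≈ 0.02771 g_n (4 s.f.). Final answer: 0.02771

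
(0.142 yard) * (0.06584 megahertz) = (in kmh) 1 yard = 0.9144 m, so 0.142 yard = 0.142 * 0.9144 = 0.1298448 m. 1 megahertz = 1000000 Hz, so 0.06584 megahertz = 0.06584 * 1000000 = 65840 Hz. Combine: 0.1298448 m * 65840 Hz = 8548.9816 m/s. 1 kmh = 0.27777778 m/s, so 8548.9816 m/s = 8548.9816 / 0.27777778 = 30776.334 kmh ≈ 3.078e+04 kmh (4 s.f.). Final answer: 3.078e+04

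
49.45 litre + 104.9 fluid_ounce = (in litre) 52.55. Check: 1 litre = 0.001 m^3, so 49.45 litre = 49.45 * 0.001 = 0.04945 m^3. 1 fluid_ounce = 2.957353e-05 m^3, so 104.9 fluid_ounce = 104.9 * 2.957353e-05 = 0.0031022633 m^3. Sum: 0.04945 + 0.0031022633 = 0.052552263 m^3. 1 litre = 0.001 m^3, so 0.052552263 m^3 = 0.052552263 / 0.001 = 52.552263 litre ≈ 52.55 litre (4 s.f.).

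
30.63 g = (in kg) 1 g = 0.001 kg, so 30.63 g = 30.63 * 0.001 = 0.03063 kg. Result: 0.03063 kg. Final answer: 0.03063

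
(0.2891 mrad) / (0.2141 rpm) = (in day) 1 mrad = 0.001 rad, so 0.2891 mrad = 0.2891 * 0.001 = 0.0002891 rad. 1 rpm = 0.10471976 rad/s, so 0.2141 rpm = 0.2141 * 0.10471976 = 0.0224205 rad/s. Combine: 0.0002891 rad / 0.0224205 rad/s = 0.01289445 s. 1 day = 86400 s, so 0.01289445 s = 0.01289445 / 86400 = 1.4924131e-07 day ≈ 1.492e-07 day (4 s.f.). Final answer: 1.492e-07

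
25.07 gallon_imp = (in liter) 114. Check: 1 gallon_imp = 0.00454609 m^3, so 25.07 gallon_imp = 25.07 * 0.00454609 = 0.11397048 m^3. 1 liter = 0.001 m^3, so 0.11397048 m^3 = 0.11397048 / 0.001 = 113.97048 liter ≈ 114 liter (4 s.f.).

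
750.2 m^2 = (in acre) 1 acre = 4046.8564 m^2, so 750.2 m^2 = 750.2 / 4046.8564 = 0.18537846 acre ≈ 0.1854 acre (4 s.f.). Final answer: 0.1854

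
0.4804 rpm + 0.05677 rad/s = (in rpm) 1.023. Check: 1 rpm = 0.10471976 rad/s, so 0.4804 rpm = 0.4804 * 0.10471976 = 0.05030737 rad/s. 0.05677 rad/s is already in rad/s. Sum: 0.05030737 + 0.05677 = 0.10707737 rad/s. 1 rpm = 0.10471976 rad/s, so 0.10707737 rad/s = 0.10707737 / 0.10471976 = 1.0225136 rpm ≈ 1.023 rpm (4 s.f.).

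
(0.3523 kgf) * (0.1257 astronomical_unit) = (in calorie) 1.553e+10. Check: 1 kgf = 9.80665 N, so 0.3523 kgf = 0.3523 * 9.80665 = 3.4548828 N. 1 astronomical_unit = 1.4959787e+11 m, so 0.1257 astronomical_unit = 0.1257 * 1.4959787e+11 = 1.8804452e+10 m. Combine: 3.4548828 N * 1.8804452e+10 m = 6.4967179e+10 J. 1 calorie = 4.184 J, so 6.4967179e+10 J = 6.4967179e+10 / 4.184 = 1.5527528e+10 calorie ≈ 1.553e+10 calorie (4 s.f.).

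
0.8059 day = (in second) 1 day = 86400 s, so 0.8059 day = 0.8059 * 86400 = 69629.76 s. 69629.76 s = 69629.76 second ≈ 6.963e+04 second (4 s.f.). Final answer: 6.963e+04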